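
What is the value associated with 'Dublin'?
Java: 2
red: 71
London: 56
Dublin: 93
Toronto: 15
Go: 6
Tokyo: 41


Looking up key 'Dublin'
Value: 93

93


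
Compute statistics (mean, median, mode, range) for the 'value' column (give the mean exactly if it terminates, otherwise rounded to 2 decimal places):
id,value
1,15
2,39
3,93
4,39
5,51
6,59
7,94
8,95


Data: [15, 39, 93, 39, 51, 59, 94, 95]
Count: 8
Sum: 485
Mean: 485/8 = 60.625
Sorted: [15, 39, 39, 51, 59, 93, 94, 95]
Median: 55.0
Mode: 39 (2 times)
Range: 95 - 15 = 80
Min: 15, Max: 95

mean=60.625, median=55.0, mode=39, range=80


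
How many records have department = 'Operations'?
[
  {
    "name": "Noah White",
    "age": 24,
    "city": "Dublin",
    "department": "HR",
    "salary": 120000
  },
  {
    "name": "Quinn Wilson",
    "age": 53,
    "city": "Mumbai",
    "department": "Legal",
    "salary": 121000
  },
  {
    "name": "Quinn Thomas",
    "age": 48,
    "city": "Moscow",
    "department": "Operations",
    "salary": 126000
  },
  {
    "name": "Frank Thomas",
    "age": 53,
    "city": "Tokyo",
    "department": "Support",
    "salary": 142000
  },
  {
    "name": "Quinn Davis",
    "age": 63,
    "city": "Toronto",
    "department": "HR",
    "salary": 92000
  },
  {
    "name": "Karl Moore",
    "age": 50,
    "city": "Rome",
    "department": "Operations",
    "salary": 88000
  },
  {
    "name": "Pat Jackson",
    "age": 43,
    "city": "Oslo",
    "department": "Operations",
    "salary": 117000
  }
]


Data: 7 records
Condition: department = 'Operations'

Checking each record:
  Noah White: HR
  Quinn Wilson: Legal
  Quinn Thomas: Operations MATCH
  Frank Thomas: Support
  Quinn Davis: HR
  Karl Moore: Operations MATCH
  Pat Jackson: Operations MATCH

Count: 3

3


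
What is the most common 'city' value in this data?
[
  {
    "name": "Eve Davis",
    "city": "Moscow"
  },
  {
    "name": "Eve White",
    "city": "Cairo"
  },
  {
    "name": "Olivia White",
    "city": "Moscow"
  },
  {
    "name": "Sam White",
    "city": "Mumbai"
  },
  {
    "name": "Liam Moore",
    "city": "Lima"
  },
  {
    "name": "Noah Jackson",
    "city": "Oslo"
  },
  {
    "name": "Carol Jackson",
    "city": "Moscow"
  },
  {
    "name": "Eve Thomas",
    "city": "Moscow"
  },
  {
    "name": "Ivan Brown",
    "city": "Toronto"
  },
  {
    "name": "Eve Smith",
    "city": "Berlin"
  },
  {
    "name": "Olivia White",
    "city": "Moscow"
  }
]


Counting 'city' values across 11 records:

  Moscow: 5 #####
  Cairo: 1 #
  Mumbai: 1 #
  Lima: 1 #
  Oslo: 1 #
  Toronto: 1 #
  Berlin: 1 #

Most common: Moscow (5 times)

Moscow (5 times)


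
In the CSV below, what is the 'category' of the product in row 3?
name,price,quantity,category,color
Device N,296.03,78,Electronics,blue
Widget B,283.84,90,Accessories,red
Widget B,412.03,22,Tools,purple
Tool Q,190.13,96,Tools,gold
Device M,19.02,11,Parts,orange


Query: Row 3 ('Widget B'), column 'category'
Value: Tools

Tools


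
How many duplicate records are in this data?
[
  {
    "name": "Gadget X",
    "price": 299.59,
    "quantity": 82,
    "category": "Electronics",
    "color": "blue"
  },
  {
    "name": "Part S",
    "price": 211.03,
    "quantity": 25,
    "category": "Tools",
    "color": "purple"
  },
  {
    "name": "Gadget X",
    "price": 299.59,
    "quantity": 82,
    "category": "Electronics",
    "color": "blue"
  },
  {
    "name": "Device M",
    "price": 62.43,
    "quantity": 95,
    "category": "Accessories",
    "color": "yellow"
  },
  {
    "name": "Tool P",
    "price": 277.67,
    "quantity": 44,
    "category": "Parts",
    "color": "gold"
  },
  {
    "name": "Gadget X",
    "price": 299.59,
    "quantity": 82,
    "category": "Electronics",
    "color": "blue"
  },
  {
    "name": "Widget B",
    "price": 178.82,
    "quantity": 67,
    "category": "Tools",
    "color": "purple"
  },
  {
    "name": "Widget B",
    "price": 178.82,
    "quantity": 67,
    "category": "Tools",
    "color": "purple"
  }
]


Checking 8 records for duplicates:

  Row 1: Gadget X ($299.59, qty 82)
  Row 2: Part S ($211.03, qty 25)
  Row 3: Gadget X ($299.59, qty 82) <-- DUPLICATE
  Row 4: Device M ($62.43, qty 95)
  Row 5: Tool P ($277.67, qty 44)
  Row 6: Gadget X ($299.59, qty 82) <-- DUPLICATE
  Row 7: Widget B ($178.82, qty 67)
  Row 8: Widget B ($178.82, qty 67) <-- DUPLICATE

Duplicates found: 3
Unique records: 5

3 duplicates, 5 unique


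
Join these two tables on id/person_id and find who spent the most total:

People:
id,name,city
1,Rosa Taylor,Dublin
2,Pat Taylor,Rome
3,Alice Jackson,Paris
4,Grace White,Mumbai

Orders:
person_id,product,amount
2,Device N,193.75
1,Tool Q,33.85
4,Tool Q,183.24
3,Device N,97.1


Join on: people.id = orders.person_id

Joined rows:
  Pat Taylor (Rome) bought Device N for $193.75
  Rosa Taylor (Dublin) bought Tool Q for $33.85
  Grace White (Mumbai) bought Tool Q for $183.24
  Alice Jackson (Paris) bought Device N for $97.1

Total per person:
  Pat Taylor: $193.75
  Grace White: $183.24
  Alice Jackson: $97.10
  Rosa Taylor: $33.85

Top spender: Pat Taylor ($193.75)

Pat Taylor ($193.75)


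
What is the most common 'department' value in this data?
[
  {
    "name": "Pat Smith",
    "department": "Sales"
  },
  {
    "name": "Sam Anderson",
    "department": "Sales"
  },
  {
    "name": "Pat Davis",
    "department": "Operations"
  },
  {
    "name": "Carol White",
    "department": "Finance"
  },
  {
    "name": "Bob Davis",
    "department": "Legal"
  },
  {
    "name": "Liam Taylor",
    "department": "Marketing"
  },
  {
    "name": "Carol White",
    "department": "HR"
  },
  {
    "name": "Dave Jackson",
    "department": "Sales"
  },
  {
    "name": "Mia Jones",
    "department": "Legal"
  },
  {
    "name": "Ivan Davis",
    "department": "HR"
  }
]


Counting 'department' values across 10 records:

  Sales: 3 ###
  Legal: 2 ##
  HR: 2 ##
  Operations: 1 #
  Finance: 1 #
  Marketing: 1 #

Most common: Sales (3 times)

Sales (3 times)


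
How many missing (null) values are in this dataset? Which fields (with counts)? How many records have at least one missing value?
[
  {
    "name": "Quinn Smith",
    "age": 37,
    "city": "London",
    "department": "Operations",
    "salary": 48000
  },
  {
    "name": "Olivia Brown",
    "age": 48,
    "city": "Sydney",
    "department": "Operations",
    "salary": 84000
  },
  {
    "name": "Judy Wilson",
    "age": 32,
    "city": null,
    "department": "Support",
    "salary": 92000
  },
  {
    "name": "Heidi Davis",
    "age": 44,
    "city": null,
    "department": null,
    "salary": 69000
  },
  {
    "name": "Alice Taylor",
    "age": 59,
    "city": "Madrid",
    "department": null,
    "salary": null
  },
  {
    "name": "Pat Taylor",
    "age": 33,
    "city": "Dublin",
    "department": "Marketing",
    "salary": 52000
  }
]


Checking for missing (null) values in 6 records:

  Quinn Smith: complete
  Olivia Brown: complete
  Judy Wilson: city
  Heidi Davis: city, department
  Alice Taylor: department, salary
  Pat Taylor: complete

Per field:
  name: 0 missing
  age: 0 missing
  city: 2 missing
  department: 2 missing
  salary: 1 missing

Total missing values: 5
Records with any missing: 3

5 missing values (city: 2, department: 2, salary: 1); 3 incomplete records


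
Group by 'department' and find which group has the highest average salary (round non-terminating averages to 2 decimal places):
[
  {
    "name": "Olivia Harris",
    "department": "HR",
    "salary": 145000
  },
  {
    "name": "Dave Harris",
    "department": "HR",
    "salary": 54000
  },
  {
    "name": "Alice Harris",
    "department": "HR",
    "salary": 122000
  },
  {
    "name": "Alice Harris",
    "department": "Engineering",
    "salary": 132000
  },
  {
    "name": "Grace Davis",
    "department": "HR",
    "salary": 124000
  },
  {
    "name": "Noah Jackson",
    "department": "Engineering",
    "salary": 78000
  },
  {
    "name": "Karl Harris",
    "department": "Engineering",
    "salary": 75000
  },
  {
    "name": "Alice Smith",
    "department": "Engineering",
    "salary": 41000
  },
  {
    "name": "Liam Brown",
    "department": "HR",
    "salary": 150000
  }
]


Group by: department

Groups:
  Engineering: 4 people, avg salary = 326000/4 = $81500
  HR: 5 people, avg salary = 595000/5 = $119000

Highest average salary: HR ($119000)

HR ($119000)


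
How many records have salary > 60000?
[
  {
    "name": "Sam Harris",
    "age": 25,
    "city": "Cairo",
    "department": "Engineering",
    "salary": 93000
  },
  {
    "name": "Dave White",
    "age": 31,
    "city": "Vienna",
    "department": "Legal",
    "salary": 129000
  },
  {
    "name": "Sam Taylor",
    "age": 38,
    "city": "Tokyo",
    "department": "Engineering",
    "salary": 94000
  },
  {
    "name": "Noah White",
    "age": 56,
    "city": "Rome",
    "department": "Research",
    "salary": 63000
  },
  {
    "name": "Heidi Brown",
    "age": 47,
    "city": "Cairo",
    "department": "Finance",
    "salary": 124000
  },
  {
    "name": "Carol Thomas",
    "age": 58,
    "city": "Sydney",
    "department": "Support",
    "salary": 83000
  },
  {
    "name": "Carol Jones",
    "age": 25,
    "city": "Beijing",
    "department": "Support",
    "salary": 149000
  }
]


Data: 7 records
Condition: salary > 60000

Checking each record:
  Sam Harris: 93000 MATCH
  Dave White: 129000 MATCH
  Sam Taylor: 94000 MATCH
  Noah White: 63000 MATCH
  Heidi Brown: 124000 MATCH
  Carol Thomas: 83000 MATCH
  Carol Jones: 149000 MATCH

Count: 7

7


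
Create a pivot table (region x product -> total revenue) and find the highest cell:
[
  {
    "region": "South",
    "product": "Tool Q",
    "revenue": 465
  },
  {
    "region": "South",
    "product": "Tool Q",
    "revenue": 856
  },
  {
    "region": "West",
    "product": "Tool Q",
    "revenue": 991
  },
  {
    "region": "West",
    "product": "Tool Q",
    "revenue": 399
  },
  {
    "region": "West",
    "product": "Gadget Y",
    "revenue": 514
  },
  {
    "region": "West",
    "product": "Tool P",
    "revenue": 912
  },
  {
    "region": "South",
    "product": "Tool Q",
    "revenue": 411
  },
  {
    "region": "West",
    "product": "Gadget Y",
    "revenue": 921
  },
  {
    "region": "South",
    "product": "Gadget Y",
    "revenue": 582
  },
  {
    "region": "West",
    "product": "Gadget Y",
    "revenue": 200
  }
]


Pivot: region (rows) x product (columns) -> total revenue

     Gadget Y      Tool P        Tool Q      
South          582             0          1732  
West          1635           912          1390  

Highest: South / Tool Q = $1732

South / Tool Q = $1732


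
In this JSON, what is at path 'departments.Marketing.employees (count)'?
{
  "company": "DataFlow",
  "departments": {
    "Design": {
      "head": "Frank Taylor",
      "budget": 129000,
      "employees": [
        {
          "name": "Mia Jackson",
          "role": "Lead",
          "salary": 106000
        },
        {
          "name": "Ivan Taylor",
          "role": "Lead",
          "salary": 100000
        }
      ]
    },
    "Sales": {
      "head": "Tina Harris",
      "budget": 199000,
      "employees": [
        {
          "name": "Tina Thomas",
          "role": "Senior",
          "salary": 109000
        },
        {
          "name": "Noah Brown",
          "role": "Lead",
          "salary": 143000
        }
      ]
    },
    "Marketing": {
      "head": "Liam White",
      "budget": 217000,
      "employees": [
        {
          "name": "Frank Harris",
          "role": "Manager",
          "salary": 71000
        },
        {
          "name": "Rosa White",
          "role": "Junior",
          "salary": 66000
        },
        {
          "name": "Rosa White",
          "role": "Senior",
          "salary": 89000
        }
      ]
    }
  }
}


Path: departments.Marketing.employees (count)

Navigate:
  -> departments
  -> Marketing
  -> employees (array, length 3)

3


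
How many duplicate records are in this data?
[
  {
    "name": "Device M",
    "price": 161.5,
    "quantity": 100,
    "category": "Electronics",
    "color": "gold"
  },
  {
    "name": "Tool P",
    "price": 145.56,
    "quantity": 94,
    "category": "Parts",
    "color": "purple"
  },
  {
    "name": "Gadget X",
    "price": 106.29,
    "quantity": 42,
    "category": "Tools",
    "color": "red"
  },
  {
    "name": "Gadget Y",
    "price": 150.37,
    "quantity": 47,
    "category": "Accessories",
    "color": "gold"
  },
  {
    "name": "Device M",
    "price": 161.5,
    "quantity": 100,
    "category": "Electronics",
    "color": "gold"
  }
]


Checking 5 records for duplicates:

  Row 1: Device M ($161.5, qty 100)
  Row 2: Tool P ($145.56, qty 94)
  Row 3: Gadget X ($106.29, qty 42)
  Row 4: Gadget Y ($150.37, qty 47)
  Row 5: Device M ($161.5, qty 100) <-- DUPLICATE

Duplicates found: 1
Unique records: 4

1 duplicates, 4 unique


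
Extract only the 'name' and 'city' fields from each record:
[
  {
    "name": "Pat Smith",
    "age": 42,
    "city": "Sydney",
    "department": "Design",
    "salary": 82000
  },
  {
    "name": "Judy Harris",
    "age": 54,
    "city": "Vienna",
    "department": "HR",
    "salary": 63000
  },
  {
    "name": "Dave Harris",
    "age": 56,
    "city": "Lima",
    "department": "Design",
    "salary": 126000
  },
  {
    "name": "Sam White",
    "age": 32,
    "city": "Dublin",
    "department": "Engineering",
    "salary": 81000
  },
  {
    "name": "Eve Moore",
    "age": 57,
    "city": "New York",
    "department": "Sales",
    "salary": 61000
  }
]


Original: 5 records with fields: name, age, city, department, salary
Keep: ['name', 'city']
Drop: ['age', 'department', 'salary']
Result: 5 records, 2 fields each

[
  {
    "name": "Pat Smith",
    "city": "Sydney"
  },
  {
    "name": "Judy Harris",
    "city": "Vienna"
  },
  {
    "name": "Dave Harris",
    "city": "Lima"
  },
  {
    "name": "Sam White",
    "city": "Dublin"
  },
  {
    "name": "Eve Moore",
    "city": "New York"
  }
]


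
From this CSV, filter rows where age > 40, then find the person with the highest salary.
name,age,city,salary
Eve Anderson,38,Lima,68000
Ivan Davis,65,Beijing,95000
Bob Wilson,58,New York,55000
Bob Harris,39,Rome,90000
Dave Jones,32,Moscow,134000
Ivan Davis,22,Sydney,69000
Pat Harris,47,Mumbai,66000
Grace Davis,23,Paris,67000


Filter: age > 40
Sort by: salary (descending)

Filtered records (3):
  Ivan Davis, age 65, salary $95000
  Pat Harris, age 47, salary $66000
  Bob Wilson, age 58, salary $55000

Highest salary: Ivan Davis ($95000)

Ivan Davis


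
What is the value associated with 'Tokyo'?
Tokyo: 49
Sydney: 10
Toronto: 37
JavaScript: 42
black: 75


Looking up key 'Tokyo'
Value: 49

49


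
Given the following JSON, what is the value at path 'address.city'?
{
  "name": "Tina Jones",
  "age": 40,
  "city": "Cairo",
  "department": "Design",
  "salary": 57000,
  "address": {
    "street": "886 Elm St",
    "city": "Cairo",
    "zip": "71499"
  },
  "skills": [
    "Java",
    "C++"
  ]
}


Query: address.city
Path: address -> city
Value: Cairo

Cairo


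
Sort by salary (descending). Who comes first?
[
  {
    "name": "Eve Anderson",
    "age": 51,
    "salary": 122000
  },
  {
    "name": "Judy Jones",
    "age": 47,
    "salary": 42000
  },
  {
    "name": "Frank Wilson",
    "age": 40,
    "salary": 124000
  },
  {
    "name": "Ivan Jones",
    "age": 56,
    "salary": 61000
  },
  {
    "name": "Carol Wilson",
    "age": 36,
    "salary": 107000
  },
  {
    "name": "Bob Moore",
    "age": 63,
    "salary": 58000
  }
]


Sort by: salary (descending)

Sorted order:
  1. Frank Wilson (salary = 124000)
  2. Eve Anderson (salary = 122000)
  3. Carol Wilson (salary = 107000)
  4. Ivan Jones (salary = 61000)
  5. Bob Moore (salary = 58000)
  6. Judy Jones (salary = 42000)

First: Frank Wilson

Frank Wilson


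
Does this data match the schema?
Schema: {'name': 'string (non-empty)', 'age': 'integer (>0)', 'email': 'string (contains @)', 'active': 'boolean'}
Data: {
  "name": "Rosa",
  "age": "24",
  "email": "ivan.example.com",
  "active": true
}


Validating each field against schema:
  name: OK (non-empty string)
  age: FAIL ("24" is not an integer)
  email: FAIL ("ivan.example.com" does not contain @)
  active: OK (boolean)

Result: INVALID (2 errors: age, email)

INVALID (2 errors: age, email)


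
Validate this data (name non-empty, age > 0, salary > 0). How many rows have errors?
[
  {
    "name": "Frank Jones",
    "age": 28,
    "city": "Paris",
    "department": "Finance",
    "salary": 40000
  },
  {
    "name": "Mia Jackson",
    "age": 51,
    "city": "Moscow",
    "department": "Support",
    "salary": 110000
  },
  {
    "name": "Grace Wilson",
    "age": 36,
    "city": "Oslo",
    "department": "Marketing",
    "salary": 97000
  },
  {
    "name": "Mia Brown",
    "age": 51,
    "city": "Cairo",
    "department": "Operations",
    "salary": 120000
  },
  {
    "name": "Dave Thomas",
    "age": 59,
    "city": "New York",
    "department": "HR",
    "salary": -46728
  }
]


Validating 5 records:
Rules: name non-empty, age > 0, salary > 0

  Row 1 (Frank Jones): OK
  Row 2 (Mia Jackson): OK
  Row 3 (Grace Wilson): OK
  Row 4 (Mia Brown): OK
  Row 5 (Dave Thomas): negative salary: -46728

Total errors: 1

1 errors


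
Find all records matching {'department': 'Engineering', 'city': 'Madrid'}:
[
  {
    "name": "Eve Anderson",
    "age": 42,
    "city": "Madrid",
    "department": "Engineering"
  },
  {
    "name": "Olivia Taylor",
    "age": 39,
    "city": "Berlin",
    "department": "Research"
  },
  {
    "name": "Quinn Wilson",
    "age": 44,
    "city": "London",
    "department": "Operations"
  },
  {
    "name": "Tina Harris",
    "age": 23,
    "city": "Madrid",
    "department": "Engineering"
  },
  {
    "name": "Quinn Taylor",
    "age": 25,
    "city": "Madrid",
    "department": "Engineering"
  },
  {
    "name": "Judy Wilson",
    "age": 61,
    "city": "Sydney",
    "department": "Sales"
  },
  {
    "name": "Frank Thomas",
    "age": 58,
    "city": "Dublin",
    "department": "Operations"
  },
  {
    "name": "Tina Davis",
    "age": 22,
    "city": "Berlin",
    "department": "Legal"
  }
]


Search criteria: {'department': 'Engineering', 'city': 'Madrid'}

Checking 8 records:
  Eve Anderson: {department: Engineering, city: Madrid} <-- MATCH
  Olivia Taylor: {department: Research, city: Berlin}
  Quinn Wilson: {department: Operations, city: London}
  Tina Harris: {department: Engineering, city: Madrid} <-- MATCH
  Quinn Taylor: {department: Engineering, city: Madrid} <-- MATCH
  Judy Wilson: {department: Sales, city: Sydney}
  Frank Thomas: {department: Operations, city: Dublin}
  Tina Davis: {department: Legal, city: Berlin}

Matches: ["Eve Anderson", "Tina Harris", "Quinn Taylor"]

["Eve Anderson", "Tina Harris", "Quinn Taylor"]


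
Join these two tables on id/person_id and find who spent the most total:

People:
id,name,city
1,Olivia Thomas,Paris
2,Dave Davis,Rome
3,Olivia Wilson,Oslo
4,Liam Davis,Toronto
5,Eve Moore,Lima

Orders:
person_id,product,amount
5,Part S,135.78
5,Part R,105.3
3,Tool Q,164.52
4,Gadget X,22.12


Join on: people.id = orders.person_id

Joined rows:
  Eve Moore (Lima) bought Part S for $135.78
  Eve Moore (Lima) bought Part R for $105.3
  Olivia Wilson (Oslo) bought Tool Q for $164.52
  Liam Davis (Toronto) bought Gadget X for $22.12

Total per person:
  Eve Moore: $241.08
  Olivia Wilson: $164.52
  Liam Davis: $22.12

Top spender: Eve Moore ($241.08)

Eve Moore ($241.08)


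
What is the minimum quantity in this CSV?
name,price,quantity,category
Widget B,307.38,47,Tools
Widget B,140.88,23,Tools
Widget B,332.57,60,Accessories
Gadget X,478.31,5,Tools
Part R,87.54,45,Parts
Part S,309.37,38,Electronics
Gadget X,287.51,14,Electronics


Computing minimum quantity:
Values: [47, 23, 60, 5, 45, 38, 14]
Min = 5

5


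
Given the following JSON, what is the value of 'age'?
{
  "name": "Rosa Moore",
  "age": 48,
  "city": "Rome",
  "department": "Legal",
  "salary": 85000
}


Looking up field 'age'
Value: 48

48


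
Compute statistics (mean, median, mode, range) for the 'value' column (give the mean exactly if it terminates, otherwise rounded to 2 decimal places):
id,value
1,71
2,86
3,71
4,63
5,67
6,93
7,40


Data: [71, 86, 71, 63, 67, 93, 40]
Count: 7
Sum: 491
Mean: 491/7 ≈ 70.14 (rounded to 2 decimal places)
Sorted: [40, 63, 67, 71, 71, 86, 93]
Median: 71.0
Mode: 71 (2 times)
Range: 93 - 40 = 53
Min: 40, Max: 93

mean≈70.14, median=71.0, mode=71, range=53


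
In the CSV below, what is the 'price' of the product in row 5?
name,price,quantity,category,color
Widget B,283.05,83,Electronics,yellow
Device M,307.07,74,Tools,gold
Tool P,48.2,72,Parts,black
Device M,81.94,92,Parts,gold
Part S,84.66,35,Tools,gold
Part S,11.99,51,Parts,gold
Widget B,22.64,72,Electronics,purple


Query: Row 5 ('Part S'), column 'price'
Value: 84.66

84.66


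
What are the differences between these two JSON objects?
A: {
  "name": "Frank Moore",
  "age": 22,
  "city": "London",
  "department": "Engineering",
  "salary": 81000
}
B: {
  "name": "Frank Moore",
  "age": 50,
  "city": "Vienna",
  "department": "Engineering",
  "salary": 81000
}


Comparing each field (in key order):
  name: same
  age: DIFFERENT
  city: DIFFERENT
  department: same
  salary: same
Differences:
  age: 22 -> 50
  city: London -> Vienna

2 field(s) changed

2 changes: age, city


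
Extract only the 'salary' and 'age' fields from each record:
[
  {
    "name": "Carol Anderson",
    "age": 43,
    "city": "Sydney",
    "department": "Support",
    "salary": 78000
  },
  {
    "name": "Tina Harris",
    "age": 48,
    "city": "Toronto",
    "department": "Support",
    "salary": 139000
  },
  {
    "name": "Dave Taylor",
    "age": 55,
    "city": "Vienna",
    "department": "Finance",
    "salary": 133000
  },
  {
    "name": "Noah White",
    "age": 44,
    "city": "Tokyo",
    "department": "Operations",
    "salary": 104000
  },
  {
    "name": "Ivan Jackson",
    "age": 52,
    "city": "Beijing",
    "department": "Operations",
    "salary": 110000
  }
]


Original: 5 records with fields: name, age, city, department, salary
Keep: ['salary', 'age']
Drop: ['name', 'city', 'department']
Result: 5 records, 2 fields each

[
  {
    "salary": 78000,
    "age": 43
  },
  {
    "salary": 139000,
    "age": 48
  },
  {
    "salary": 133000,
    "age": 55
  },
  {
    "salary": 104000,
    "age": 44
  },
  {
    "salary": 110000,
    "age": 52
  }
]


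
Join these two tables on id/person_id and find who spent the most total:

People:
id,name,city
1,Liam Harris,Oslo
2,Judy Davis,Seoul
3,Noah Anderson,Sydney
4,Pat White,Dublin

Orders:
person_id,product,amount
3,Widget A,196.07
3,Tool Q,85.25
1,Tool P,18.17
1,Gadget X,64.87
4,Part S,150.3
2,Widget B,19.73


Join on: people.id = orders.person_id

Joined rows:
  Noah Anderson (Sydney) bought Widget A for $196.07
  Noah Anderson (Sydney) bought Tool Q for $85.25
  Liam Harris (Oslo) bought Tool P for $18.17
  Liam Harris (Oslo) bought Gadget X for $64.87
  Pat White (Dublin) bought Part S for $150.3
  Judy Davis (Seoul) bought Widget B for $19.73

Total per person:
  Noah Anderson: $281.32
  Pat White: $150.30
  Liam Harris: $83.04
  Judy Davis: $19.73

Top spender: Noah Anderson ($281.32)

Noah Anderson ($281.32)


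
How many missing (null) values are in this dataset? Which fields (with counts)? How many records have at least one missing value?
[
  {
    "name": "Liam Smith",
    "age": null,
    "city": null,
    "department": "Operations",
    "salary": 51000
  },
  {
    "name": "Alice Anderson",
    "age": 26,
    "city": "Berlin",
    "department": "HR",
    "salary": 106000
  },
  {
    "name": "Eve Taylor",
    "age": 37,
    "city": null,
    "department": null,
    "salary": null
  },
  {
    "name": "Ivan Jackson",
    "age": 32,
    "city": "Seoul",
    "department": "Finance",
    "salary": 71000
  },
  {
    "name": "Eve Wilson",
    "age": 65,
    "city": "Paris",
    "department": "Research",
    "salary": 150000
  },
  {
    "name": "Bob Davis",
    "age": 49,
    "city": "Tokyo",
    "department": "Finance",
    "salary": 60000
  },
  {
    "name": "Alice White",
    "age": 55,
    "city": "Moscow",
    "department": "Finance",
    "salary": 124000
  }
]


Checking for missing (null) values in 7 records:

  Liam Smith: age, city
  Alice Anderson: complete
  Eve Taylor: city, department, salary
  Ivan Jackson: complete
  Eve Wilson: complete
  Bob Davis: complete
  Alice White: complete

Per field:
  name: 0 missing
  age: 1 missing
  city: 2 missing
  department: 1 missing
  salary: 1 missing

Total missing values: 5
Records with any missing: 2

5 missing values (age: 1, city: 2, department: 1, salary: 1); 2 incomplete records


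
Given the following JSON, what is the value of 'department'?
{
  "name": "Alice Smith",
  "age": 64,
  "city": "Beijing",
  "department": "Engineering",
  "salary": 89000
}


Looking up field 'department'
Value: Engineering

Engineering


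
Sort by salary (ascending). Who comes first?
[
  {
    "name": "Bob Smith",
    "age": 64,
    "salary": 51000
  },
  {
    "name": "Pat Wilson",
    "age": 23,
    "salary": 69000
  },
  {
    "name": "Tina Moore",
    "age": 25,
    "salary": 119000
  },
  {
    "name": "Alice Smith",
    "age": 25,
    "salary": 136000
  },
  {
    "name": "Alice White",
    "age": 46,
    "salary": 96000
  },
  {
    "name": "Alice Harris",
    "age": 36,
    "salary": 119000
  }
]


Sort by: salary (ascending)

Sorted order:
  1. Bob Smith (salary = 51000)
  2. Pat Wilson (salary = 69000)
  3. Alice White (salary = 96000)
  4. Tina Moore (salary = 119000)
  5. Alice Harris (salary = 119000)
  6. Alice Smith (salary = 136000)

First: Bob Smith

Bob Smith


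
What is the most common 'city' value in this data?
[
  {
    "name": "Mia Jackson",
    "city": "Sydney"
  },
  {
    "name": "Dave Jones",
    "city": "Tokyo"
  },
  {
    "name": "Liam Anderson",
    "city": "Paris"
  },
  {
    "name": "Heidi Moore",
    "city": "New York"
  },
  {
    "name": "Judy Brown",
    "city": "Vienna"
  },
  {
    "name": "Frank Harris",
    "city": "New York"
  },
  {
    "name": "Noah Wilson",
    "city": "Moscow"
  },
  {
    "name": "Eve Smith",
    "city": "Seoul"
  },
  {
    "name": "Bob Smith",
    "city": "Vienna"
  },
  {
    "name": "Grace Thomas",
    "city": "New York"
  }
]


Counting 'city' values across 10 records:

  New York: 3 ###
  Vienna: 2 ##
  Sydney: 1 #
  Tokyo: 1 #
  Paris: 1 #
  Moscow: 1 #
  Seoul: 1 #

Most common: New York (3 times)

New York (3 times)


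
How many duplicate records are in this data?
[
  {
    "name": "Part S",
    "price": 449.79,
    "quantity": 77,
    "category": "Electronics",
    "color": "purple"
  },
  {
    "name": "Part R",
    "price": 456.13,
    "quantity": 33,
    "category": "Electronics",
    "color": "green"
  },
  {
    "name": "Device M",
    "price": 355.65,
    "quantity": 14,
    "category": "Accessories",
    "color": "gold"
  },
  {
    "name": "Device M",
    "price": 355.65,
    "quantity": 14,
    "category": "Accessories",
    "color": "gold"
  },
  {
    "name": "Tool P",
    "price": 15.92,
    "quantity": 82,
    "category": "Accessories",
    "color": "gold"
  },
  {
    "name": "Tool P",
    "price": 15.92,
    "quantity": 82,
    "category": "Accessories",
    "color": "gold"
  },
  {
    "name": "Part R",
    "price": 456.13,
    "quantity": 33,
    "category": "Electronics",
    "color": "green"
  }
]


Checking 7 records for duplicates:

  Row 1: Part S ($449.79, qty 77)
  Row 2: Part R ($456.13, qty 33)
  Row 3: Device M ($355.65, qty 14)
  Row 4: Device M ($355.65, qty 14) <-- DUPLICATE
  Row 5: Tool P ($15.92, qty 82)
  Row 6: Tool P ($15.92, qty 82) <-- DUPLICATE
  Row 7: Part R ($456.13, qty 33) <-- DUPLICATE

Duplicates found: 3
Unique records: 4

3 duplicates, 4 unique


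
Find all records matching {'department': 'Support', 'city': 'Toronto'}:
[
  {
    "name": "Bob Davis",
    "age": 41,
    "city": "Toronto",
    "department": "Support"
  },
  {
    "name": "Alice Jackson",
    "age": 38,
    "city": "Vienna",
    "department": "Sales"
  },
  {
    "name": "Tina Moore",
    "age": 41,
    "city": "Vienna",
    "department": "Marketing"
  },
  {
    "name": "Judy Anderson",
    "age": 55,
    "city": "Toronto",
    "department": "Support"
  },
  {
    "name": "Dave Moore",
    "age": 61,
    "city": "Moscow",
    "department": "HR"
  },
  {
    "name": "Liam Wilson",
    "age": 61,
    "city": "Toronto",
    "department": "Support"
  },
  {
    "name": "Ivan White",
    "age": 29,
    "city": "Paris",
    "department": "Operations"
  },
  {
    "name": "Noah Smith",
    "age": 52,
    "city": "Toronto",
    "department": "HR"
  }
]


Search criteria: {'department': 'Support', 'city': 'Toronto'}

Checking 8 records:
  Bob Davis: {department: Support, city: Toronto} <-- MATCH
  Alice Jackson: {department: Sales, city: Vienna}
  Tina Moore: {department: Marketing, city: Vienna}
  Judy Anderson: {department: Support, city: Toronto} <-- MATCH
  Dave Moore: {department: HR, city: Moscow}
  Liam Wilson: {department: Support, city: Toronto} <-- MATCH
  Ivan White: {department: Operations, city: Paris}
  Noah Smith: {department: HR, city: Toronto}

Matches: ["Bob Davis", "Judy Anderson", "Liam Wilson"]

["Bob Davis", "Judy Anderson", "Liam Wilson"]


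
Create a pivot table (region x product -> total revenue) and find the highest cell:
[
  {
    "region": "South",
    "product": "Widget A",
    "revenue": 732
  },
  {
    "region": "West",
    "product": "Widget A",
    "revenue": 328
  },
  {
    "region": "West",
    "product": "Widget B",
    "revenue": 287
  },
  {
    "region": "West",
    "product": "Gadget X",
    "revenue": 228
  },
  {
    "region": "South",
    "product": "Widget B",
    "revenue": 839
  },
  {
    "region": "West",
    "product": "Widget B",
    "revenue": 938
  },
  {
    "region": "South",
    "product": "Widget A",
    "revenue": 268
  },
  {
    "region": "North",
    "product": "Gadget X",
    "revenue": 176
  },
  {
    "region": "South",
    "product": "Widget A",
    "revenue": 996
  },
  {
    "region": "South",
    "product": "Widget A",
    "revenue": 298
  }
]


Pivot: region (rows) x product (columns) -> total revenue

     Gadget X      Widget A      Widget B    
North          176             0             0  
South            0          2294           839  
West           228           328          1225  

Highest: South / Widget A = $2294

South / Widget A = $2294


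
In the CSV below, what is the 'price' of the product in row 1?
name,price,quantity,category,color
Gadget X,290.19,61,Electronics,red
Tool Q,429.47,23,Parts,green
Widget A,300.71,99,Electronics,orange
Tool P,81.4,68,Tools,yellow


Query: Row 1 ('Gadget X'), column 'price'
Value: 290.19

290.19


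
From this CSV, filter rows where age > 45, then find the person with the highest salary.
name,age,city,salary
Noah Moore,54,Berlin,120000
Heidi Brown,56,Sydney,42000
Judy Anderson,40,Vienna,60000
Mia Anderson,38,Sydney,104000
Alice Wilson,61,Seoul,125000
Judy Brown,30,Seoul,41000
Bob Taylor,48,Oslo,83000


Filter: age > 45
Sort by: salary (descending)

Filtered records (4):
  Alice Wilson, age 61, salary $125000
  Noah Moore, age 54, salary $120000
  Bob Taylor, age 48, salary $83000
  Heidi Brown, age 56, salary $42000

Highest salary: Alice Wilson ($125000)

Alice Wilson


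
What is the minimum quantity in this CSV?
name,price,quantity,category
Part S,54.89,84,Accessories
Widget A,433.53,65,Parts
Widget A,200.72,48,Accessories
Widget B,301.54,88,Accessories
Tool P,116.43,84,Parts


Computing minimum quantity:
Values: [84, 65, 48, 88, 84]
Min = 48

48


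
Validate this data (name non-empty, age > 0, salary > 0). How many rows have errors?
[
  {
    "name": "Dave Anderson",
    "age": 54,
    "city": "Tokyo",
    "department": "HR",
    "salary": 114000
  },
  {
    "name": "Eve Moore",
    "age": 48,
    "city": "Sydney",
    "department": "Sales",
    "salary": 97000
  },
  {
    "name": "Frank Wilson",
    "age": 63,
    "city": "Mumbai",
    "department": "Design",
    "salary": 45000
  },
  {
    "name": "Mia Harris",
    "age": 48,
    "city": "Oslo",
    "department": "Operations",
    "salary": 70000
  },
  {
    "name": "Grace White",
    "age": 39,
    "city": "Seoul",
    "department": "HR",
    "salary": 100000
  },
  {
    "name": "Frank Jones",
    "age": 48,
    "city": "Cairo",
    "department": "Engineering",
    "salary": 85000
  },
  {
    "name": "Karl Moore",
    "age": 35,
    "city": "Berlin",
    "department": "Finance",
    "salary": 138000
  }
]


Validating 7 records:
Rules: name non-empty, age > 0, salary > 0

  Row 1 (Dave Anderson): OK
  Row 2 (Eve Moore): OK
  Row 3 (Frank Wilson): OK
  Row 4 (Mia Harris): OK
  Row 5 (Grace White): OK
  Row 6 (Frank Jones): OK
  Row 7 (Karl Moore): OK

Total errors: 0

0 errors


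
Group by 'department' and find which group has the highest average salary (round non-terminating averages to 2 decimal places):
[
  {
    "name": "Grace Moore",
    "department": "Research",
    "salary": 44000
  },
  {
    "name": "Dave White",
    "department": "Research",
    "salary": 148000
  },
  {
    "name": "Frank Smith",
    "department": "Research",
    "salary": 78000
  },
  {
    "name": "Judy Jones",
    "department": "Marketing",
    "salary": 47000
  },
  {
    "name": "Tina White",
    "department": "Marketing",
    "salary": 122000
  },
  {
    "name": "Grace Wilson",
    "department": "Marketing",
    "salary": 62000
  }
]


Group by: department

Groups:
  Marketing: 3 people, avg salary = 231000/3 = $77000
  Research: 3 people, avg salary = 270000/3 = $90000

Highest average salary: Research ($90000)

Research ($90000)


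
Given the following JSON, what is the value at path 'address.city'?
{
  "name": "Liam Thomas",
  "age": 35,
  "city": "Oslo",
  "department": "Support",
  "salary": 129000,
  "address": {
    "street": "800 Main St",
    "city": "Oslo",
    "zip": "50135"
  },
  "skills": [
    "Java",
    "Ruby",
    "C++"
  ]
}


Query: address.city
Path: address -> city
Value: Oslo

Oslo


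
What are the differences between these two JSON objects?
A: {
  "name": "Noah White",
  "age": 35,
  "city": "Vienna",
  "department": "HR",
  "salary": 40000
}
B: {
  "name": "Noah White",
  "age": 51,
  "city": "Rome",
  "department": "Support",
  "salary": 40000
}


Comparing each field (in key order):
  name: same
  age: DIFFERENT
  city: DIFFERENT
  department: DIFFERENT
  salary: same
Differences:
  age: 35 -> 51
  city: Vienna -> Rome
  department: HR -> Support

3 field(s) changed

3 changes: age, city, department


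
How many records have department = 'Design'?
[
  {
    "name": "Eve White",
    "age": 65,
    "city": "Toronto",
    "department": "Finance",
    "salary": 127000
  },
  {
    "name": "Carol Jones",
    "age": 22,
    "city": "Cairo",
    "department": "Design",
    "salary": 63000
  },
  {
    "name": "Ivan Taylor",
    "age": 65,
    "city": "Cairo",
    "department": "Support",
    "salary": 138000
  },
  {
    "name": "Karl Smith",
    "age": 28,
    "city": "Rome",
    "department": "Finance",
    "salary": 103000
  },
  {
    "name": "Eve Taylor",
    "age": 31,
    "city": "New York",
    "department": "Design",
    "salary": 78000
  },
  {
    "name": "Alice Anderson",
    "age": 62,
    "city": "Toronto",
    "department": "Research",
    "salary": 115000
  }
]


Data: 6 records
Condition: department = 'Design'

Checking each record:
  Eve White: Finance
  Carol Jones: Design MATCH
  Ivan Taylor: Support
  Karl Smith: Finance
  Eve Taylor: Design MATCH
  Alice Anderson: Research

Count: 2

2


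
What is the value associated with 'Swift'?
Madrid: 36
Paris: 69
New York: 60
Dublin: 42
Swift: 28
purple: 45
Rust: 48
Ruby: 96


Looking up key 'Swift'
Value: 28

28


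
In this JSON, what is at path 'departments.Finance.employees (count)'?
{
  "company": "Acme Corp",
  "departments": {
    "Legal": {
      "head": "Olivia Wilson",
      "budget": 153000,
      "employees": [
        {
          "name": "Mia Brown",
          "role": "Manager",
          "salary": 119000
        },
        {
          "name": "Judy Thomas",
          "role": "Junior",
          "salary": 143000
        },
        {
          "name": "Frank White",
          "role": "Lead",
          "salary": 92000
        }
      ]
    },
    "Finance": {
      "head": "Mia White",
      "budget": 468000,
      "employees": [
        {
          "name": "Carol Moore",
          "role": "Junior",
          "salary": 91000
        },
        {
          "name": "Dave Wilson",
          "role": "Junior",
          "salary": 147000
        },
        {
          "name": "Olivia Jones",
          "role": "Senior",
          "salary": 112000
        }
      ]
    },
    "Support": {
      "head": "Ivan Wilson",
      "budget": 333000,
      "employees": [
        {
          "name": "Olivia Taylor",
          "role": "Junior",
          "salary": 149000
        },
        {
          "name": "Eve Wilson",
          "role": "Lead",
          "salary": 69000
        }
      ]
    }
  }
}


Path: departments.Finance.employees (count)

Navigate:
  -> departments
  -> Finance
  -> employees (array, length 3)

3


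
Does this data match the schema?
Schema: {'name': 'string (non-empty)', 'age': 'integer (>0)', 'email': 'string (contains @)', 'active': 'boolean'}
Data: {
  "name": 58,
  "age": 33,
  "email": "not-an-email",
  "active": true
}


Validating each field against schema:
  name: FAIL (58 is not a string)
  age: OK (positive integer)
  email: FAIL ("not-an-email" does not contain @)
  active: OK (boolean)

Result: INVALID (2 errors: name, email)

INVALID (2 errors: name, email)


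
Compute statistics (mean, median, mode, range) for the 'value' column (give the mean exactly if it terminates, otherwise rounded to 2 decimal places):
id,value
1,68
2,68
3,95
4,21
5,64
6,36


Data: [68, 68, 95, 21, 64, 36]
Count: 6
Sum: 352
Mean: 352/6 ≈ 58.67 (rounded to 2 decimal places)
Sorted: [21, 36, 64, 68, 68, 95]
Median: 66.0
Mode: 68 (2 times)
Range: 95 - 21 = 74
Min: 21, Max: 95

mean≈58.67, median=66.0, mode=68, range=74


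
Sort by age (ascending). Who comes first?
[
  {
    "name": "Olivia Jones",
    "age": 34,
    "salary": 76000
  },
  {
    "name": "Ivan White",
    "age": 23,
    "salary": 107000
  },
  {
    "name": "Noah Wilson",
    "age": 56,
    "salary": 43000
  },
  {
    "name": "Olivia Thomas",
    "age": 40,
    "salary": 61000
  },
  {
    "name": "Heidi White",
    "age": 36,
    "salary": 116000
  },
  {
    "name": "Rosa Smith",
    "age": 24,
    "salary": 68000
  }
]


Sort by: age (ascending)

Sorted order:
  1. Ivan White (age = 23)
  2. Rosa Smith (age = 24)
  3. Olivia Jones (age = 34)
  4. Heidi White (age = 36)
  5. Olivia Thomas (age = 40)
  6. Noah Wilson (age = 56)

First: Ivan White

Ivan White


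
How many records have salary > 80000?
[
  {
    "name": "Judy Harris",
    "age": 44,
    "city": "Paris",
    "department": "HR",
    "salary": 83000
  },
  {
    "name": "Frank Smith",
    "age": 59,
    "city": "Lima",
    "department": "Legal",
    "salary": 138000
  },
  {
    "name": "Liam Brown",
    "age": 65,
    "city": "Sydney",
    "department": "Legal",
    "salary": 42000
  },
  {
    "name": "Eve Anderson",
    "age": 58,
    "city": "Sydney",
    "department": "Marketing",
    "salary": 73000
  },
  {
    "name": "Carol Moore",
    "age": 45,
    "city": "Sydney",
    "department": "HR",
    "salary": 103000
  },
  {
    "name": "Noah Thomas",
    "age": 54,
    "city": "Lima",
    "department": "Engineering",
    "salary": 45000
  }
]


Data: 6 records
Condition: salary > 80000

Checking each record:
  Judy Harris: 83000 MATCH
  Frank Smith: 138000 MATCH
  Liam Brown: 42000
  Eve Anderson: 73000
  Carol Moore: 103000 MATCH
  Noah Thomas: 45000

Count: 3

3


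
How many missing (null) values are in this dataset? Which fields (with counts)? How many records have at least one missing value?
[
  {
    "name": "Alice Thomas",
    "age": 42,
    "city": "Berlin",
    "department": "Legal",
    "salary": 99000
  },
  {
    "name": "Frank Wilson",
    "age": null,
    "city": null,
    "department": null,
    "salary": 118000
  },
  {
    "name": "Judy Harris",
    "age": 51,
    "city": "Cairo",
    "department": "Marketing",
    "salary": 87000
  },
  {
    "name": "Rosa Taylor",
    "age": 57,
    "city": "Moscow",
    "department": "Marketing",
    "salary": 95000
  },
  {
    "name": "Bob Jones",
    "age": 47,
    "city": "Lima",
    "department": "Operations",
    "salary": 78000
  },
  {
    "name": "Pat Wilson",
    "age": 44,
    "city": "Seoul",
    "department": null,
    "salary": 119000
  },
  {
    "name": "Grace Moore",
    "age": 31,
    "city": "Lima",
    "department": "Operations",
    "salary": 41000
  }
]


Checking for missing (null) values in 7 records:

  Alice Thomas: complete
  Frank Wilson: age, city, department
  Judy Harris: complete
  Rosa Taylor: complete
  Bob Jones: complete
  Pat Wilson: department
  Grace Moore: complete

Per field:
  name: 0 missing
  age: 1 missing
  city: 1 missing
  department: 2 missing
  salary: 0 missing

Total missing values: 4
Records with any missing: 2

4 missing values (age: 1, city: 1, department: 2); 2 incomplete records
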